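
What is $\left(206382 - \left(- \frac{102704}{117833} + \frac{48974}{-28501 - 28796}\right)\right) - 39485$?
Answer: $\frac{1126812979179127}{6751477401} \approx 1.669 \cdot 10^{5}$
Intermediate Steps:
$\left(206382 - \left(- \frac{102704}{117833} + \frac{48974}{-28501 - 28796}\right)\right) - 39485 = \left(206382 + \left(- \frac{48974}{-57297} + \frac{102704}{117833}\right)\right) - 39485 = \left(206382 + \left(\left(-48974\right) \left(- \frac{1}{57297}\right) + \frac{102704}{117833}\right)\right) - 39485 = \left(206382 + \left(\frac{48974}{57297} + \frac{102704}{117833}\right)\right) - 39485 = \left(206382 + \frac{11655384430}{6751477401}\right) - 39485 = \frac{1393395064357612}{6751477401} - 39485 = \frac{1126812979179127}{6751477401}$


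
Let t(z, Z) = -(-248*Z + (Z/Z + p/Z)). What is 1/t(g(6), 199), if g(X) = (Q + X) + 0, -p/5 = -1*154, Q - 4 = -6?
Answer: 199/9820079 ≈ 2.0265e-5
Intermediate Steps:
Q = -2 (Q = 4 - 6 = -2)
p = 770 (p = -(-5)*154 = -5*(-154) = 770)
g(X) = -2 + X (g(X) = (-2 + X) + 0 = -2 + X)
t(z, Z) = -1 - 770/Z + 248*Z (t(z, Z) = -(-248*Z + (Z/Z + 770/Z)) = -(-248*Z + (1 + 770/Z)) = -(1 - 248*Z + 770/Z) = -1 - 770/Z + 248*Z)
1/t(g(6), 199) = 1/(-1 - 770/199 + 248*199) = 1/(-1 - 770*1/199 + 49352) = 1/(-1 - 770/199 + 49352) = 1/(9820079/199) = 199/9820079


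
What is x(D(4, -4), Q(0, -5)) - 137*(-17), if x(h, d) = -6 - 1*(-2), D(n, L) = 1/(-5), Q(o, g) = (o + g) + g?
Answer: 2325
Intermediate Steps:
Q(o, g) = o + 2*g (Q(o, g) = (g + o) + g = o + 2*g)
D(n, L) = -1/5
x(h, d) = -4 (x(h, d) = -6 + 2 = -4)
x(D(4, -4), Q(0, -5)) - 137*(-17) = -4 - 137*(-17) = -4 + 2329 = 2325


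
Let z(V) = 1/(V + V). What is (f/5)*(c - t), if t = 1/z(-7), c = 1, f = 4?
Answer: 12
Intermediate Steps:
z(V) = 1/(2*V)
t = -14 (t = 1/((½)/(-7)) = 1/((½)*(-⅐)) = 1/(-1/14) = -14)
(f/5)*(c - t) = (4/5)*(1 - 1*(-14)) = (4*(⅕))*(1 + 14) = (⅘)*15 = 12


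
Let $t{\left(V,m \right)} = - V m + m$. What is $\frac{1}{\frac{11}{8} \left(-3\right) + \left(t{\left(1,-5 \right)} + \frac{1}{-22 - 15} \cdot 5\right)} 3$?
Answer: $- \frac{888}{1261} \approx -0.7042$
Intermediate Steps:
$t{\left(V,m \right)} = m - V m$ ($t{\left(V,m \right)} = - V m + m = m - V m$)
$\frac{1}{\frac{11}{8} \left(-3\right) + \left(t{\left(1,-5 \right)} + \frac{1}{-22 - 15} \cdot 5\right)} 3 = \frac{1}{\frac{11}{8} \left(-3\right) - \left(5 \left(1 - 1\right) - \frac{1}{-22 - 15} \cdot 5\right)} 3 = \frac{1}{11 \cdot \frac{1}{8} \left(-3\right) - \left(5 \left(1 - 1\right) - \frac{1}{-37} \cdot 5\right)} 3 = \frac{1}{\frac{11}{8} \left(-3\right) - \frac{5}{37}} \cdot 3 = \frac{1}{- \frac{33}{8} + \left(0 - \frac{5}{37}\right)} 3 = \frac{1}{- \frac{33}{8} - \frac{5}{37}} \cdot 3 = \frac{1}{- \frac{1261}{296}} \cdot 3 = \left(- \frac{296}{1261}\right) 3 = - \frac{888}{1261}$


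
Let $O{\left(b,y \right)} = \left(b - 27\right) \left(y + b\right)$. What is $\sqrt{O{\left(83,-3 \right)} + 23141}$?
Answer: $9 \sqrt{341} \approx 166.2$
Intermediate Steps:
$O{\left(b,y \right)} = \left(-27 + b\right) \left(b + y\right)$
$\sqrt{O{\left(83,-3 \right)} + 23141} = \sqrt{\left(83^{2} - 2241 - -81 + 83 \left(-3\right)\right) + 23141} = \sqrt{\left(6889 - 2241 + 81 - 249\right) + 23141} = \sqrt{4480 + 23141} = \sqrt{27621} = 9 \sqrt{341}$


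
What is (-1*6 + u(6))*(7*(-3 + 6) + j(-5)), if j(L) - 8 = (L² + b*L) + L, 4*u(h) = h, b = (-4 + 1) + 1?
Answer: -531/2 ≈ -265.50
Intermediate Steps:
b = -2 (b = -3 + 1 = -2)
u(h) = h/4
j(L) = 8 + L² - L (j(L) = 8 + ((L² - 2*L) + L) = 8 + (L² - L) = 8 + L² - L)
(-1*6 + u(6))*(7*(-3 + 6) + j(-5)) = (-1*6 + (¼)*6)*(7*(-3 + 6) + (8 + (-5)² - 1*(-5))) = (-6 + 3/2)*(7*3 + (8 + 25 + 5)) = -9*(21 + 38)/2 = -9/2*59 = -531/2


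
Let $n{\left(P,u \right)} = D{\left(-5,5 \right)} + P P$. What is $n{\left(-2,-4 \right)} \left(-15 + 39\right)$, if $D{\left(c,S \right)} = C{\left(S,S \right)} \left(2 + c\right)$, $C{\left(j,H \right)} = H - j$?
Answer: $96$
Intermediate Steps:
$D{\left(c,S \right)} = 0$ ($D{\left(c,S \right)} = \left(S - S\right) \left(2 + c\right) = 0 \left(2 + c\right) = 0$)
$n{\left(P,u \right)} = P^{2}$ ($n{\left(P,u \right)} = 0 + P P = 0 + P^{2} = P^{2}$)
$n{\left(-2,-4 \right)} \left(-15 + 39\right) = \left(-2\right)^{2} \left(-15 + 39\right) = 4 \cdot 24 = 96$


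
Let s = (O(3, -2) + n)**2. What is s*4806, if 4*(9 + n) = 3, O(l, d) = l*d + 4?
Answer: 4039443/8 ≈ 5.0493e+5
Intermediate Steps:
O(l, d) = 4 + d*l (O(l, d) = d*l + 4 = 4 + d*l)
n = -33/4 (n = -9 + (1/4)*3 = -9 + 3/4 = -33/4 ≈ -8.2500)
s = 1681/16 (s = ((4 - 2*3) - 33/4)**2 = ((4 - 6) - 33/4)**2 = (-2 - 33/4)**2 = (-41/4)**2 = 1681/16 ≈ 105.06)
s*4806 = (1681/16)*4806 = 4039443/8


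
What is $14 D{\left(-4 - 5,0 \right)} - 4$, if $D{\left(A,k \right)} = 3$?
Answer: $38$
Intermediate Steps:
$14 D{\left(-4 - 5,0 \right)} - 4 = 14 \cdot 3 - 4 = 42 - 4 = 38$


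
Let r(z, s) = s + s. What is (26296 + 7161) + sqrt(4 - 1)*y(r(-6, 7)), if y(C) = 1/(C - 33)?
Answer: 33457 - sqrt(3)/19 ≈ 33457.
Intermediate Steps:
r(z, s) = 2*s
y(C) = 1/(-33 + C)
(26296 + 7161) + sqrt(4 - 1)*y(r(-6, 7)) = (26296 + 7161) + sqrt(4 - 1)/(-33 + 2*7) = 33457 + sqrt(3)/(-33 + 14) = 33457 + sqrt(3)/(-19) = 33457 + sqrt(3)*(-1/19) = 33457 - sqrt(3)/19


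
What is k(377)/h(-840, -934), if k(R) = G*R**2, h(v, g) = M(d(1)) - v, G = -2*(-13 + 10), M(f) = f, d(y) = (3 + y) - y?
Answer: 284258/281 ≈ 1011.6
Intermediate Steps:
d(y) = 3
G = 6 (G = -2*(-3) = 6)
h(v, g) = 3 - v
k(R) = 6*R**2
k(377)/h(-840, -934) = (6*377**2)/(3 - 1*(-840)) = (6*142129)/(3 + 840) = 852774/843 = 852774*(1/843) = 284258/281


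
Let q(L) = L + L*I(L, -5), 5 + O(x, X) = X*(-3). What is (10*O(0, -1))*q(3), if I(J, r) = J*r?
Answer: 840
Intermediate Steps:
O(x, X) = -5 - 3*X (O(x, X) = -5 + X*(-3) = -5 - 3*X)
q(L) = L - 5*L² (q(L) = L + L*(L*(-5)) = L + L*(-5*L) = L - 5*L²)
(10*O(0, -1))*q(3) = (10*(-5 - 3*(-1)))*(3*(1 - 5*3)) = (10*(-5 + 3))*(3*(1 - 15)) = (10*(-2))*(3*(-14)) = -20*(-42) = 840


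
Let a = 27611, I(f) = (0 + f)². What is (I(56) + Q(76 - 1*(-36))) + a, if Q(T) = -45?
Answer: 30702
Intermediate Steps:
I(f) = f²
(I(56) + Q(76 - 1*(-36))) + a = (56² - 45) + 27611 = (3136 - 45) + 27611 = 3091 + 27611 = 30702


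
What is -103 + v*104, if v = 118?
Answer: 12169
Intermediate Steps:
-103 + v*104 = -103 + 118*104 = -103 + 12272 = 12169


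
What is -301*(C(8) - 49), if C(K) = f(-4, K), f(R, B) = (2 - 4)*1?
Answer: 15351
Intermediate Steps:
f(R, B) = -2 (f(R, B) = -2*1 = -2)
C(K) = -2
-301*(C(8) - 49) = -301*(-2 - 49) = -301*(-51) = 15351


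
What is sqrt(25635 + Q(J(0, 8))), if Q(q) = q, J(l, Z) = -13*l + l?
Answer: sqrt(25635) ≈ 160.11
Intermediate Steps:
J(l, Z) = -12*l
sqrt(25635 + Q(J(0, 8))) = sqrt(25635 - 12*0) = sqrt(25635 + 0) = sqrt(25635)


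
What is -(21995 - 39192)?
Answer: 17197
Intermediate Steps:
-(21995 - 39192) = -1*(-17197) = 17197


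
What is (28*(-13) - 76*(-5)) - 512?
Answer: -496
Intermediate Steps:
(28*(-13) - 76*(-5)) - 512 = (-364 + 380) - 512 = 16 - 512 = -496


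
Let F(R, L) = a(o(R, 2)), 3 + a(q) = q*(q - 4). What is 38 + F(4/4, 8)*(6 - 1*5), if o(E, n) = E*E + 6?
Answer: 56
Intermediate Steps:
o(E, n) = 6 + E² (o(E, n) = E² + 6 = 6 + E²)
a(q) = -3 + q*(-4 + q) (a(q) = -3 + q*(q - 4) = -3 + q*(-4 + q))
F(R, L) = -27 + (6 + R²)² - 4*R² (F(R, L) = -3 + (6 + R²)² - 4*(6 + R²) = -3 + (6 + R²)² + (-24 - 4*R²) = -27 + (6 + R²)² - 4*R²)
38 + F(4/4, 8)*(6 - 1*5) = 38 + (9 + (4/4)⁴ + 8*(4/4)²)*(6 - 1*5) = 38 + (9 + (4*(¼))⁴ + 8*(4*(¼))²)*(6 - 5) = 38 + (9 + 1⁴ + 8*1²)*1 = 38 + (9 + 1 + 8*1)*1 = 38 + (9 + 1 + 8)*1 = 38 + 18*1 = 38 + 18 = 56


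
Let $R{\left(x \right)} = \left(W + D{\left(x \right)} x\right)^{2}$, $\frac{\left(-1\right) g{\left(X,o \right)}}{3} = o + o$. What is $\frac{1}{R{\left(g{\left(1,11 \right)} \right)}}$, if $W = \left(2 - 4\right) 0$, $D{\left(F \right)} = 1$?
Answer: $\frac{1}{4356} \approx 0.00022957$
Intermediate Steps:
$W = 0$ ($W = \left(-2\right) 0 = 0$)
$g{\left(X,o \right)} = - 6 o$ ($g{\left(X,o \right)} = - 3 \left(o + o\right) = - 3 \cdot 2 o = - 6 o$)
$R{\left(x \right)} = x^{2}$ ($R{\left(x \right)} = \left(0 + 1 x\right)^{2} = \left(0 + x\right)^{2} = x^{2}$)
$\frac{1}{R{\left(g{\left(1,11 \right)} \right)}} = \frac{1}{\left(\left(-6\right) 11\right)^{2}} = \frac{1}{\left(-66\right)^{2}} = \frac{1}{4356}$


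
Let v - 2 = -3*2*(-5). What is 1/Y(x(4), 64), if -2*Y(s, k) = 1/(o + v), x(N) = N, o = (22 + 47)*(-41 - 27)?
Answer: 9320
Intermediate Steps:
o = -4692 (o = 69*(-68) = -4692)
v = 32 (v = 2 - 3*2*(-5) = 2 - 6*(-5) = 2 + 30 = 32)
Y(s, k) = 1/9320 (Y(s, k) = -1/(2*(-4692 + 32)) = -½/(-4660) = -½*(-1/4660) = 1/9320)
1/Y(x(4), 64) = 1/(1/9320) = 9320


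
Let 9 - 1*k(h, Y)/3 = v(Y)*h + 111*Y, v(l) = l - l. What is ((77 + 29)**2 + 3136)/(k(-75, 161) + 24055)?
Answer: -14372/29531 ≈ -0.48667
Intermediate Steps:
v(l) = 0
k(h, Y) = 27 - 333*Y (k(h, Y) = 27 - 3*(0*h + 111*Y) = 27 - 3*(0 + 111*Y) = 27 - 333*Y)
((77 + 29)**2 + 3136)/(k(-75, 161) + 24055) = ((77 + 29)**2 + 3136)/((27 - 333*161) + 24055) = (106**2 + 3136)/((27 - 53613) + 24055) = (11236 + 3136)/(-53586 + 24055) = 14372/(-29531) = 14372*(-1/29531) = -14372/29531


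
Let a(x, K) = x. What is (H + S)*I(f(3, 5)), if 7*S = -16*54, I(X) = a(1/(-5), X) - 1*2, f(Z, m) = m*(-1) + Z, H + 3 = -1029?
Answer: 88968/35 ≈ 2541.9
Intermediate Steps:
H = -1032 (H = -3 - 1029 = -1032)
f(Z, m) = Z - m (f(Z, m) = -m + Z = Z - m)
I(X) = -11/5 (I(X) = 1/(-5) - 1*2 = -1/5 - 2 = -11/5)
S = -864/7 (S = (-16*54)/7 = (1/7)*(-864) = -864/7 ≈ -123.43)
(H + S)*I(f(3, 5)) = (-1032 - 864/7)*(-11/5) = -8088/7*(-11/5) = 88968/35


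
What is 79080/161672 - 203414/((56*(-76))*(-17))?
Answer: -12765391/5496848 ≈ -2.3223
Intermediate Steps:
79080/161672 - 203414/((56*(-76))*(-17)) = 79080*(1/161672) - 203414/((-4256*(-17))) = 9885/20209 - 203414/72352 = 9885/20209 - 203414*1/72352 = 9885/20209 - 5353/1904 = -12765391/5496848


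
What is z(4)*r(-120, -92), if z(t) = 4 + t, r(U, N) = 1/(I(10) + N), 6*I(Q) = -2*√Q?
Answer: -3312/38083 + 12*√10/38083 ≈ -0.085971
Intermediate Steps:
I(Q) = -√Q/3 (I(Q) = (-2*√Q)/6 = -√Q/3)
r(U, N) = 1/(N - √10/3) (r(U, N) = 1/(-√10/3 + N) = 1/(N - √10/3))
z(4)*r(-120, -92) = (4 + 4)*(3/(-√10 + 3*(-92))) = 8*(3/(-√10 - 276)) = 8*(3/(-276 - √10)) = 24/(-276 - √10)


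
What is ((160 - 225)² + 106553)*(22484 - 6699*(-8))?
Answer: 8427547128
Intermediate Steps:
((160 - 225)² + 106553)*(22484 - 6699*(-8)) = ((-65)² + 106553)*(22484 + 53592) = (4225 + 106553)*76076 = 110778*76076 = 8427547128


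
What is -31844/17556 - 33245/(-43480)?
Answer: -2107705/2008776 ≈ -1.0492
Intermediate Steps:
-31844/17556 - 33245/(-43480) = -31844*1/17556 - 33245*(-1/43480) = -419/231 + 6649/8696 = -2107705/2008776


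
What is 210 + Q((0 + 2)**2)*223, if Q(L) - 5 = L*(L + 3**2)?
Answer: 12921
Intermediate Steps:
Q(L) = 5 + L*(9 + L) (Q(L) = 5 + L*(L + 3**2) = 5 + L*(L + 9) = 5 + L*(9 + L))
210 + Q((0 + 2)**2)*223 = 210 + (5 + ((0 + 2)**2)**2 + 9*(0 + 2)**2)*223 = 210 + (5 + (2**2)**2 + 9*2**2)*223 = 210 + (5 + 4**2 + 9*4)*223 = 210 + (5 + 16 + 36)*223 = 210 + 57*223 = 210 + 12711 = 12921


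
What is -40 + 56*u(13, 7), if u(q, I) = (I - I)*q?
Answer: -40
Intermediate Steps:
u(q, I) = 0 (u(q, I) = 0*q = 0)
-40 + 56*u(13, 7) = -40 + 56*0 = -40 + 0 = -40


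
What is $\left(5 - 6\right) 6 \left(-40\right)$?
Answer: $240$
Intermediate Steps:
$\left(5 - 6\right) 6 \left(-40\right) = \left(-1\right) 6 \left(-40\right) = \left(-6\right) \left(-40\right) = 240$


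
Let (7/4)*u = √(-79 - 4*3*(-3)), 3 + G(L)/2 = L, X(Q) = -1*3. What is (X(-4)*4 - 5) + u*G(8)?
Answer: -17 + 40*I*√43/7 ≈ -17.0 + 37.471*I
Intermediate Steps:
X(Q) = -3
G(L) = -6 + 2*L
u = 4*I*√43/7 (u = 4*√(-79 - 4*3*(-3))/7 = 4*√(-79 - 12*(-3))/7 = 4*√(-79 + 36)/7 = 4*√(-43)/7 = 4*(I*√43)/7 = 4*I*√43/7 ≈ 3.7471*I)
(X(-4)*4 - 5) + u*G(8) = (-3*4 - 5) + (4*I*√43/7)*(-6 + 2*8) = (-12 - 5) + (4*I*√43/7)*(-6 + 16) = -17 + (4*I*√43/7)*10 = -17 + 40*I*√43/7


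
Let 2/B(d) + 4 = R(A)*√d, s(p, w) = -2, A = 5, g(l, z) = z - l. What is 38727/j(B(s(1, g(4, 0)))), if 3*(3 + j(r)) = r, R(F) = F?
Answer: -34970481/2747 + 580905*I*√2/2747 ≈ -12730.0 + 299.06*I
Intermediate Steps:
B(d) = 2/(-4 + 5*√d)
j(r) = -3 + r/3
38727/j(B(s(1, g(4, 0)))) = 38727/(-3 + (2/(-4 + 5*√(-2)))/3) = 38727/(-3 + (2/(-4 + 5*(I*√2)))/3) = 38727/(-3 + (2/(-4 + 5*I*√2))/3) = 38727/(-3 + 2/(3*(-4 + 5*I*√2)))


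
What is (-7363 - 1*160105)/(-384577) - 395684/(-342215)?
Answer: 209481027288/131608018055 ≈ 1.5917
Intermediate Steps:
(-7363 - 1*160105)/(-384577) - 395684/(-342215) = (-7363 - 160105)*(-1/384577) - 395684*(-1/342215) = -167468*(-1/384577) + 395684/342215 = 167468/384577 + 395684/342215 = 209481027288/131608018055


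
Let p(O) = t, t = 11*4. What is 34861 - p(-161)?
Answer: 34817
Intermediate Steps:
t = 44
p(O) = 44
34861 - p(-161) = 34861 - 1*44 = 34861 - 44 = 34817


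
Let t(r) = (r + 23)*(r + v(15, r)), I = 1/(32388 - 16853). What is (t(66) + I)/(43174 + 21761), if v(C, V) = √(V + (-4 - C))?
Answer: 91252591/1008765225 + 89*√47/64935 ≈ 0.099856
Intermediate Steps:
v(C, V) = √(-4 + V - C)
I = 1/15535 ≈ 6.4371e-5
t(r) = (23 + r)*(r + √(-19 + r)) (t(r) = (r + 23)*(r + √(-4 + r - 1*15)) = (23 + r)*(r + √(-4 + r - 15)) = (23 + r)*(r + √(-19 + r)))
(t(66) + I)/(43174 + 21761) = ((66² + 23*66 + 23*√(-19 + 66) + 66*√(-19 + 66)) + 1/15535)/(43174 + 21761) = ((4356 + 1518 + 23*√47 + 66*√47) + 1/15535)/64935 = ((5874 + 89*√47) + 1/15535)*(1/64935) = (91252591/15535 + 89*√47)*(1/64935) = 91252591/1008765225 + 89*√47/64935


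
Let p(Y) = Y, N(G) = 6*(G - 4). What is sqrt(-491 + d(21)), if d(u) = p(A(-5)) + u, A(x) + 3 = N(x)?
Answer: I*sqrt(527) ≈ 22.956*I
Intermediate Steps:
N(G) = -24 + 6*G (N(G) = 6*(-4 + G) = -24 + 6*G)
A(x) = -27 + 6*x (A(x) = -3 + (-24 + 6*x) = -27 + 6*x)
d(u) = -57 + u (d(u) = (-27 + 6*(-5)) + u = (-27 - 30) + u = -57 + u)
sqrt(-491 + d(21)) = sqrt(-491 + (-57 + 21)) = sqrt(-491 - 36) = sqrt(-527) = I*sqrt(527)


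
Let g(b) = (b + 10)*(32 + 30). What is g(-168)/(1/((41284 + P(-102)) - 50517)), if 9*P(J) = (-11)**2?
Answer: 812832896/9 ≈ 9.0315e+7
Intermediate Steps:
P(J) = 121/9 (P(J) = (1/9)*(-11)**2 = (1/9)*121 = 121/9)
g(b) = 620 + 62*b (g(b) = (10 + b)*62 = 620 + 62*b)
g(-168)/(1/((41284 + P(-102)) - 50517)) = (620 + 62*(-168))/(1/((41284 + 121/9) - 50517)) = (620 - 10416)/(1/(371677/9 - 50517)) = -9796/(1/(-82976/9)) = -9796/(-9/82976) = -9796*(-82976/9) = 812832896/9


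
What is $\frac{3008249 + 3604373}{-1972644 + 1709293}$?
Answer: $- \frac{6612622}{263351} \approx -25.11$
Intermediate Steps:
$\frac{3008249 + 3604373}{-1972644 + 1709293} = \frac{6612622}{-263351} = 6612622 \left(- \frac{1}{263351}\right) = - \frac{6612622}{263351}$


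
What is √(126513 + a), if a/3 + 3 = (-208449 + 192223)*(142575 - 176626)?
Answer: 7*√33829818 ≈ 40714.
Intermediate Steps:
a = 1657534569 (a = -9 + 3*((-208449 + 192223)*(142575 - 176626)) = -9 + 3*(-16226*(-34051)) = -9 + 3*552511526 = -9 + 1657534578 = 1657534569)
√(126513 + a) = √(126513 + 1657534569) = √1657661082 = 7*√33829818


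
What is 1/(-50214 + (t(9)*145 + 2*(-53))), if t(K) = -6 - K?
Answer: -1/52495 ≈ -1.9049e-5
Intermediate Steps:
1/(-50214 + (t(9)*145 + 2*(-53))) = 1/(-50214 + ((-6 - 1*9)*145 + 2*(-53))) = 1/(-50214 + ((-6 - 9)*145 - 106)) = 1/(-50214 + (-15*145 - 106)) = 1/(-50214 + (-2175 - 106)) = 1/(-50214 - 2281) = 1/(-52495) = -1/52495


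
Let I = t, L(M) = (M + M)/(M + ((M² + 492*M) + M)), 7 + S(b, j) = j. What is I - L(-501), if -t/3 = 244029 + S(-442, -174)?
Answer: -5120806/7 ≈ -7.3154e+5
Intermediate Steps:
S(b, j) = -7 + j
L(M) = 2*M/(M² + 494*M) (L(M) = (2*M)/(M + (M² + 493*M)) = (2*M)/(M² + 494*M) = 2*M/(M² + 494*M))
t = -731544 (t = -3*(244029 + (-7 - 174)) = -3*(244029 - 181) = -3*243848 = -731544)
I = -731544
I - L(-501) = -731544 - 2/(494 - 501) = -731544 - 2/(-7) = -731544 - 2*(-1)/7 = -731544 - 1*(-2/7) = -731544 + 2/7 = -5120806/7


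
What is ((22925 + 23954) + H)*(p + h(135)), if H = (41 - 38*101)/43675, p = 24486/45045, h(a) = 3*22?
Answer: 26567536387328/8516625 ≈ 3.1195e+6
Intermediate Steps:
h(a) = 66
p = 106/195 (p = 24486*(1/45045) = 106/195 ≈ 0.54359)
H = -3797/43675 (H = (41 - 3838)*(1/43675) = -3797*1/43675 = -3797/43675 ≈ -0.086938)
((22925 + 23954) + H)*(p + h(135)) = ((22925 + 23954) - 3797/43675)*(106/195 + 66) = (46879 - 3797/43675)*(12976/195) = (2047436528/43675)*(12976/195) = 26567536387328/8516625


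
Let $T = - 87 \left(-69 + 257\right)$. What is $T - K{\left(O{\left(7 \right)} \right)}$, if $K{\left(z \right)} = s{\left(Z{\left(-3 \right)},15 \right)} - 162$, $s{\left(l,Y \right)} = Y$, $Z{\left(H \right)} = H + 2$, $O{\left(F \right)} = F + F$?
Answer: $-16209$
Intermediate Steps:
$O{\left(F \right)} = 2 F$
$Z{\left(H \right)} = 2 + H$
$K{\left(z \right)} = -147$ ($K{\left(z \right)} = 15 - 162 = -147$)
$T = -16356$ ($T = \left(-87\right) 188 = -16356$)
$T - K{\left(O{\left(7 \right)} \right)} = -16356 - -147 = -16356 + 147 = -16209$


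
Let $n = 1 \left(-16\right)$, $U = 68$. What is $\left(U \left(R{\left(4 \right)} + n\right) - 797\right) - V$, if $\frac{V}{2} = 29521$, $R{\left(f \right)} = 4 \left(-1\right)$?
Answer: $-61199$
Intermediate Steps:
$R{\left(f \right)} = -4$
$n = -16$
$V = 59042$ ($V = 2 \cdot 29521 = 59042$)
$\left(U \left(R{\left(4 \right)} + n\right) - 797\right) - V = \left(68 \left(-4 - 16\right) - 797\right) - 59042 = \left(68 \left(-20\right) - 797\right) - 59042 = \left(-1360 - 797\right) - 59042 = -2157 - 59042 = -61199$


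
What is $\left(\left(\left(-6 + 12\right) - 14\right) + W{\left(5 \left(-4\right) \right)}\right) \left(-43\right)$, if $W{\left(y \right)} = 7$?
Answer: $43$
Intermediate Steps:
$\left(\left(\left(-6 + 12\right) - 14\right) + W{\left(5 \left(-4\right) \right)}\right) \left(-43\right) = \left(\left(\left(-6 + 12\right) - 14\right) + 7\right) \left(-43\right) = \left(\left(6 - 14\right) + 7\right) \left(-43\right) = \left(-8 + 7\right) \left(-43\right) = \left(-1\right) \left(-43\right) = 43$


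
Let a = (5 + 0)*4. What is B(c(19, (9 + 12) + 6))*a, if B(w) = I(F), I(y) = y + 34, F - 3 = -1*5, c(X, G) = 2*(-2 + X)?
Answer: 640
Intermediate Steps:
c(X, G) = -4 + 2*X
a = 20 (a = 5*4 = 20)
F = -2 (F = 3 - 1*5 = 3 - 5 = -2)
I(y) = 34 + y
B(w) = 32 (B(w) = 34 - 2 = 32)
B(c(19, (9 + 12) + 6))*a = 32*20 = 640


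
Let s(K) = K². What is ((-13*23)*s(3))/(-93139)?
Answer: 2691/93139 ≈ 0.028892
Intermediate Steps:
((-13*23)*s(3))/(-93139) = (-13*23*3²)/(-93139) = -299*9*(-1/93139) = -2691*(-1/93139) = 2691/93139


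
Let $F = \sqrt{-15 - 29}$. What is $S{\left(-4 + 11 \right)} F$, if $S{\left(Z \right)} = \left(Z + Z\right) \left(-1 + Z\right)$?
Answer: $168 i \sqrt{11} \approx 557.19 i$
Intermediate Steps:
$S{\left(Z \right)} = 2 Z \left(-1 + Z\right)$
$F = 2 i \sqrt{11}$ ($F = \sqrt{-44} = 2 i \sqrt{11} \approx 6.6332 i$)
$S{\left(-4 + 11 \right)} F = 2 \left(-4 + 11\right) \left(-1 + \left(-4 + 11\right)\right) 2 i \sqrt{11} = 2 \cdot 7 \left(-1 + 7\right) 2 i \sqrt{11} = 2 \cdot 7 \cdot 6 \cdot 2 i \sqrt{11} = 84 \cdot 2 i \sqrt{11} = 168 i \sqrt{11}$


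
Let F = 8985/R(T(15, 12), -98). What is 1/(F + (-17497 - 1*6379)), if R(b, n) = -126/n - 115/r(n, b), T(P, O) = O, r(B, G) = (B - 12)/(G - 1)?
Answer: -179/4148014 ≈ -4.3153e-5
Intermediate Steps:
r(B, G) = (-12 + B)/(-1 + G)
R(b, n) = -126/n - 115*(-1 + b)/(-12 + n)
F = 125790/179 (F = 8985/(((1512 - 11*(-98) - 115*12*(-98))/((-98)*(-12 - 98)))) = 8985/((-1/98*(1512 + 1078 + 135240)/(-110))) = 8985/((-1/98*(-1/110)*137830)) = 8985/(179/14) = 8985*(14/179) = 125790/179 ≈ 702.74)
1/(F + (-17497 - 1*6379)) = 1/(125790/179 + (-17497 - 1*6379)) = 1/(125790/179 + (-17497 - 6379)) = 1/(125790/179 - 23876) = 1/(-4148014/179) = -179/4148014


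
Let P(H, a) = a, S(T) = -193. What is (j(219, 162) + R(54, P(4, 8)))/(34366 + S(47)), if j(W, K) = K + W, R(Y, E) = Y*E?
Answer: 271/11391 ≈ 0.023791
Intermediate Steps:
R(Y, E) = E*Y
(j(219, 162) + R(54, P(4, 8)))/(34366 + S(47)) = ((162 + 219) + 8*54)/(34366 - 193) = (381 + 432)/34173 = 813*(1/34173) = 271/11391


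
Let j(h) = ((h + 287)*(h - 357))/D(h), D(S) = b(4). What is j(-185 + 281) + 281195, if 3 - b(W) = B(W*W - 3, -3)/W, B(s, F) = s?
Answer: 681047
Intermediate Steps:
b(W) = 3 - (-3 + W²)/W (b(W) = 3 - (W*W - 3)/W = 3 - (W² - 3)/W = 3 - (-3 + W²)/W)
D(S) = -¼ (D(S) = 3 - 1*4 + 3/4 = 3 - 4 + 3*(¼) = 3 - 4 + ¾ = -¼)
j(h) = -4*(-357 + h)*(287 + h) (j(h) = ((h + 287)*(h - 357))/(-¼) = ((287 + h)*(-357 + h))*(-4) = ((-357 + h)*(287 + h))*(-4) = -4*(-357 + h)*(287 + h))
j(-185 + 281) + 281195 = (409836 - 4*(-185 + 281)² + 280*(-185 + 281)) + 281195 = (409836 - 4*96² + 280*96) + 281195 = (409836 - 4*9216 + 26880) + 281195 = (409836 - 36864 + 26880) + 281195 = 399852 + 281195 = 681047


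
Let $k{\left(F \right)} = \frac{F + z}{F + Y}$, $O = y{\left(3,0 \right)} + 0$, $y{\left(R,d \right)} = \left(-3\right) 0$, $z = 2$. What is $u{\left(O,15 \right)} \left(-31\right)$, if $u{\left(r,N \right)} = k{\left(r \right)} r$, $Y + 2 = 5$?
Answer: $0$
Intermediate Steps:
$Y = 3$ ($Y = -2 + 5 = 3$)
$y{\left(R,d \right)} = 0$
$O = 0$ ($O = 0 + 0 = 0$)
$k{\left(F \right)} = \frac{2 + F}{3 + F}$ ($k{\left(F \right)} = \frac{F + 2}{F + 3} = \frac{2 + F}{3 + F}$)
$u{\left(r,N \right)} = \frac{r \left(2 + r\right)}{3 + r}$ ($u{\left(r,N \right)} = \frac{2 + r}{3 + r} r = \frac{r \left(2 + r\right)}{3 + r}$)
$u{\left(O,15 \right)} \left(-31\right) = \frac{0 \left(2 + 0\right)}{3 + 0} \left(-31\right) = 0 \cdot \frac{1}{3} \cdot 2 \left(-31\right) = 0 \left(-31\right) = 0$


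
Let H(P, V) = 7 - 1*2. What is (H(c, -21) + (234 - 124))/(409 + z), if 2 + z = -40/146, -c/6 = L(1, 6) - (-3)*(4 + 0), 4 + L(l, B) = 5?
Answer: 8395/29691 ≈ 0.28275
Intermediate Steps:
L(l, B) = 1 (L(l, B) = -4 + 5 = 1)
c = -78 (c = -6*(1 - (-3)*(4 + 0)) = -6*(1 - (-3)*4) = -6*(1 - 1*(-12)) = -6*(1 + 12) = -6*13 = -78)
z = -166/73 (z = -2 - 40/146 = -2 - 40*1/146 = -2 - 20/73 = -166/73 ≈ -2.2740)
H(P, V) = 5 (H(P, V) = 7 - 2 = 5)
(H(c, -21) + (234 - 124))/(409 + z) = (5 + (234 - 124))/(409 - 166/73) = (5 + 110)/(29691/73) = 115*(73/29691) = 8395/29691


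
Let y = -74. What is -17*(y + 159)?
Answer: -1445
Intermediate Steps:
-17*(y + 159) = -17*(-74 + 159) = -17*85 = -1445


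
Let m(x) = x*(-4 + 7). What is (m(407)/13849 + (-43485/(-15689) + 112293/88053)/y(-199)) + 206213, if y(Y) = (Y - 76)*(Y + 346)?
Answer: 146452304575686098988/710198881893725 ≈ 2.0621e+5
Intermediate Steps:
m(x) = 3*x (m(x) = x*3 = 3*x)
y(Y) = (-76 + Y)*(346 + Y)
(m(407)/13849 + (-43485/(-15689) + 112293/88053)/y(-199)) + 206213 = ((3*407)/13849 + (-43485/(-15689) + 112293/88053)/(-26296 + (-199)**2 + 270*(-199))) + 206213 = (1221*(1/13849) + (-43485*(-1/15689) + 112293*(1/88053))/(-26296 + 39601 - 53730)) + 206213 = (111/1259 + (43485/15689 + 37431/29351)/(-40425)) + 206213 = (111/1259 + (1863583194/460487839)*(-1/40425)) + 206213 = (111/1259 - 56472218/564097602775) + 206213 = 62543735385563/710198881893725 + 206213 = 146452304575686098988/710198881893725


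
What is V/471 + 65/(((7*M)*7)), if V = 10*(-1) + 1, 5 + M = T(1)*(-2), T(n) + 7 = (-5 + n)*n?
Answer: 7706/130781 ≈ 0.058923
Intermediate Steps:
T(n) = -7 + n*(-5 + n) (T(n) = -7 + (-5 + n)*n = -7 + n*(-5 + n))
M = 17 (M = -5 + (-7 + 1**2 - 5*1)*(-2) = -5 + (-7 + 1 - 5)*(-2) = -5 - 11*(-2) = -5 + 22 = 17)
V = -9 (V = -10 + 1 = -9)
V/471 + 65/(((7*M)*7)) = -9/471 + 65/(((7*17)*7)) = -9*1/471 + 65/((119*7)) = -3/157 + 65/833 = 7706/130781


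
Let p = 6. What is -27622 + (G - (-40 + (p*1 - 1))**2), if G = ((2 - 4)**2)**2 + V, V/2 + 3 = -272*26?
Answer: -42981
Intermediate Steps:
V = -14150 (V = -6 + 2*(-272*26) = -6 + 2*(-7072) = -6 - 14144 = -14150)
G = -14134 (G = ((2 - 4)**2)**2 - 14150 = ((-2)**2)**2 - 14150 = 4**2 - 14150 = 16 - 14150 = -14134)
-27622 + (G - (-40 + (p*1 - 1))**2) = -27622 + (-14134 - (-40 + (6*1 - 1))**2) = -27622 + (-14134 - (-40 + (6 - 1))**2) = -27622 + (-14134 - (-40 + 5)**2) = -27622 + (-14134 - 1*(-35)**2) = -27622 + (-14134 - 1*1225) = -27622 + (-14134 - 1225) = -27622 - 15359 = -42981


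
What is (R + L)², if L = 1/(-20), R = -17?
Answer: 116281/400 ≈ 290.70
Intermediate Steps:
L = -1/20 ≈ -0.050000
(R + L)² = (-17 - 1/20)² = (-341/20)² = 116281/400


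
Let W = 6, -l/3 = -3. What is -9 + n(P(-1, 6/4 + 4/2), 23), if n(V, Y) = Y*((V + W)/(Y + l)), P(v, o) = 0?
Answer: -75/16 ≈ -4.6875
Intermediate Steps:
l = 9 (l = -3*(-3) = 9)
n(V, Y) = Y*(6 + V)/(9 + Y) (n(V, Y) = Y*((V + 6)/(Y + 9)) = Y*((6 + V)/(9 + Y)) = Y*(6 + V)/(9 + Y))
-9 + n(P(-1, 6/4 + 4/2), 23) = -9 + 23*(6 + 0)/(9 + 23) = -9 + 23*6/32 = -9 + 23*(1/32)*6 = -9 + 69/16 = -75/16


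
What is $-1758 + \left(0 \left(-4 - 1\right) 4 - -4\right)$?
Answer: $-1754$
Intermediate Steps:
$-1758 + \left(0 \left(-4 - 1\right) 4 - -4\right) = -1758 + \left(0 \left(-4 - 1\right) 4 + 4\right) = -1758 + \left(0 \left(-5\right) 4 + 4\right) = -1758 + \left(0 \cdot 4 + 4\right) = -1758 + \left(0 + 4\right) = -1758 + 4 = -1754$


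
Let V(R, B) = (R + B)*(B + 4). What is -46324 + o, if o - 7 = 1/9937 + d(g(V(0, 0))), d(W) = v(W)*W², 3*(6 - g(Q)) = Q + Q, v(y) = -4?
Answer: -461682956/9937 ≈ -46461.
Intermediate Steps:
V(R, B) = (4 + B)*(B + R) (V(R, B) = (B + R)*(4 + B) = (4 + B)*(B + R))
g(Q) = 6 - 2*Q/3 (g(Q) = 6 - (Q + Q)/3 = 6 - 2*Q/3)
d(W) = -4*W²
o = -1361368/9937 (o = 7 + (1/9937 - 4*(6 - 2*(0² + 4*0 + 4*0 + 0*0)/3)²) = 7 + (1/9937 - 4*(6 - 2*(0 + 0 + 0 + 0)/3)²) = 7 + (1/9937 - 4*(6 - ⅔*0)²) = 7 + (1/9937 - 4*(6 + 0)²) = 7 + (1/9937 - 4*6²) = 7 + (1/9937 - 4*36) = 7 + (1/9937 - 144) = 7 - 1430927/9937 = -1361368/9937 ≈ -137.00)
-46324 + o = -46324 - 1361368/9937 = -461682956/9937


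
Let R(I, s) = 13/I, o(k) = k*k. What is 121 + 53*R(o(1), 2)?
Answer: 810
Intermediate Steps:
o(k) = k²
121 + 53*R(o(1), 2) = 121 + 53*(13/(1²)) = 121 + 53*(13/1) = 121 + 53*(13*1) = 121 + 53*13 = 121 + 689 = 810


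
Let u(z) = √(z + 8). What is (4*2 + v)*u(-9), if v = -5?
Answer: 3*I ≈ 3.0*I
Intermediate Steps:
u(z) = √(8 + z)
(4*2 + v)*u(-9) = (4*2 - 5)*√(8 - 9) = (8 - 5)*√(-1) = 3*I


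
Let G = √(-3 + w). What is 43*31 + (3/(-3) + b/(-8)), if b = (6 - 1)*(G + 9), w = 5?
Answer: 10611/8 - 5*√2/8 ≈ 1325.5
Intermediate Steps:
G = √2 (G = √(-3 + 5) = √2 ≈ 1.4142)
b = 45 + 5*√2 (b = (6 - 1)*(√2 + 9) = 5*(9 + √2) = 45 + 5*√2 ≈ 52.071)
43*31 + (3/(-3) + b/(-8)) = 43*31 + (3/(-3) + (45 + 5*√2)/(-8)) = 1333 + (3*(-⅓) + (45 + 5*√2)*(-⅛)) = 1333 + (-1 + (-45/8 - 5*√2/8)) = 1333 + (-53/8 - 5*√2/8) = 10611/8 - 5*√2/8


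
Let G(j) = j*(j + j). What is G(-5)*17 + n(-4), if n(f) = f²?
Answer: 866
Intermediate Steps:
G(j) = 2*j² (G(j) = j*(2*j) = 2*j²)
G(-5)*17 + n(-4) = (2*(-5)²)*17 + (-4)² = (2*25)*17 + 16 = 50*17 + 16 = 850 + 16 = 866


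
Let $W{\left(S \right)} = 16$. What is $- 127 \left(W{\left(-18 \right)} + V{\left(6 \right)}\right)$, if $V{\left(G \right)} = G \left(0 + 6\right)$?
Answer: $-6604$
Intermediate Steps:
$V{\left(G \right)} = 6 G$ ($V{\left(G \right)} = G 6 = 6 G$)
$- 127 \left(W{\left(-18 \right)} + V{\left(6 \right)}\right) = - 127 \left(16 + 6 \cdot 6\right) = - 127 \left(16 + 36\right) = \left(-127\right) 52 = -6604$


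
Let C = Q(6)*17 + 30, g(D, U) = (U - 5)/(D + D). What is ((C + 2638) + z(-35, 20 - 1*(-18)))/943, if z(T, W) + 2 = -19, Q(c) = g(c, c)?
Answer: 31781/11316 ≈ 2.8085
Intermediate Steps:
g(D, U) = (-5 + U)/(2*D) (g(D, U) = (-5 + U)/((2*D)) = (-5 + U)*(1/(2*D)) = (-5 + U)/(2*D))
Q(c) = (-5 + c)/(2*c)
z(T, W) = -21 (z(T, W) = -2 - 19 = -21)
C = 377/12 (C = ((½)*(-5 + 6)/6)*17 + 30 = ((½)*(⅙)*1)*17 + 30 = (1/12)*17 + 30 = 17/12 + 30 = 377/12 ≈ 31.417)
((C + 2638) + z(-35, 20 - 1*(-18)))/943 = ((377/12 + 2638) - 21)/943 = (32033/12 - 21)*(1/943) = (31781/12)*(1/943) = 31781/11316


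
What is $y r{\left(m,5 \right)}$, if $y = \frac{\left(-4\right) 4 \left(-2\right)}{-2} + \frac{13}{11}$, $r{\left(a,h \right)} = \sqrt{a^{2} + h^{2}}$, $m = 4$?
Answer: $- \frac{163 \sqrt{41}}{11} \approx -94.883$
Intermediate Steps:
$y = - \frac{163}{11}$ ($y = \left(-16\right) \left(-2\right) \left(- \frac{1}{2}\right) + 13 \cdot \frac{1}{11} = 32 \left(- \frac{1}{2}\right) + \frac{13}{11} = -16 + \frac{13}{11} = - \frac{163}{11} \approx -14.818$)
$y r{\left(m,5 \right)} = - \frac{163 \sqrt{4^{2} + 5^{2}}}{11} = - \frac{163 \sqrt{16 + 25}}{11} = - \frac{163 \sqrt{41}}{11}$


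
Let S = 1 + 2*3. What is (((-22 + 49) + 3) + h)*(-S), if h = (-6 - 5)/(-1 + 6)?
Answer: -973/5 ≈ -194.60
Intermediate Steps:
h = -11/5 ≈ -2.2000
S = 7 (S = 1 + 6 = 7)
(((-22 + 49) + 3) + h)*(-S) = (((-22 + 49) + 3) - 11/5)*(-1*7) = ((27 + 3) - 11/5)*(-7) = (30 - 11/5)*(-7) = (139/5)*(-7) = -973/5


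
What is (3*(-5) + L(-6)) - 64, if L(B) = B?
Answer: -85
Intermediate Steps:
(3*(-5) + L(-6)) - 64 = (3*(-5) - 6) - 64 = (-15 - 6) - 64 = -21 - 64 = -85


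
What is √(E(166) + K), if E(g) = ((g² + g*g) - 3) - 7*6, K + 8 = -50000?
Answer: √5059 ≈ 71.127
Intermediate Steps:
K = -50008 (K = -8 - 50000 = -50008)
E(g) = -45 + 2*g² (E(g) = ((g² + g²) - 3) - 42 = (2*g² - 3) - 42 = (-3 + 2*g²) - 42 = -45 + 2*g²)
√(E(166) + K) = √((-45 + 2*166²) - 50008) = √((-45 + 2*27556) - 50008) = √((-45 + 55112) - 50008) = √(55067 - 50008) = √5059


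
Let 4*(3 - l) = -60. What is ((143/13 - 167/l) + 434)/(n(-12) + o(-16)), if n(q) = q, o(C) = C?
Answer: -7843/504 ≈ -15.562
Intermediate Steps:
l = 18 (l = 3 - ¼*(-60) = 3 + 15 = 18)
((143/13 - 167/l) + 434)/(n(-12) + o(-16)) = ((143/13 - 167/18) + 434)/(-12 - 16) = ((143*(1/13) - 167*1/18) + 434)/(-28) = ((11 - 167/18) + 434)*(-1/28) = (31/18 + 434)*(-1/28) = (7843/18)*(-1/28) = -7843/504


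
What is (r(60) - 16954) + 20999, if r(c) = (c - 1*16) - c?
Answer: 4029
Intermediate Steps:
r(c) = -16 (r(c) = (c - 16) - c = (-16 + c) - c = -16)
(r(60) - 16954) + 20999 = (-16 - 16954) + 20999 = -16970 + 20999 = 4029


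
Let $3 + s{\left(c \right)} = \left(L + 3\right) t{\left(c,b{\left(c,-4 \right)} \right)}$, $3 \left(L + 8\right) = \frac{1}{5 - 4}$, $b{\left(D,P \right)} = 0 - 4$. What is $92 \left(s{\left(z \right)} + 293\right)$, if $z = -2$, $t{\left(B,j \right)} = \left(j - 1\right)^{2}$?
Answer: $\frac{47840}{3} \approx 15947.0$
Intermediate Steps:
$b{\left(D,P \right)} = -4$ ($b{\left(D,P \right)} = 0 - 4 = -4$)
$t{\left(B,j \right)} = \left(-1 + j\right)^{2}$
$L = - \frac{23}{3}$ ($L = -8 + \frac{1}{3 \left(5 - 4\right)} = -8 + \frac{1}{3 \cdot 1} = -8 + \frac{1}{3} \cdot 1 = -8 + \frac{1}{3} = - \frac{23}{3} \approx -7.6667$)
$s{\left(c \right)} = - \frac{359}{3}$ ($s{\left(c \right)} = -3 + \left(- \frac{23}{3} + 3\right) \left(-1 - 4\right)^{2} = -3 - \frac{14 \left(-5\right)^{2}}{3} = -3 - \frac{350}{3} = - \frac{359}{3}$)
$92 \left(s{\left(z \right)} + 293\right) = 92 \left(- \frac{359}{3} + 293\right) = 92 \cdot \frac{520}{3} = \frac{47840}{3}$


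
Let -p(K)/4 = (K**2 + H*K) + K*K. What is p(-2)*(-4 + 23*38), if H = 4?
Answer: 0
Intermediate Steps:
p(K) = -16*K - 8*K**2 (p(K) = -4*((K**2 + 4*K) + K*K) = -4*((K**2 + 4*K) + K**2) = -4*(2*K**2 + 4*K) = -16*K - 8*K**2)
p(-2)*(-4 + 23*38) = (-8*(-2)*(2 - 2))*(-4 + 23*38) = (-8*(-2)*0)*(-4 + 874) = 0*870 = 0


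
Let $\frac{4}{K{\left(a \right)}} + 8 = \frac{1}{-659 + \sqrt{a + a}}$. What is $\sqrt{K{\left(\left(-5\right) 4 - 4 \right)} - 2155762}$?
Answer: $\sqrt{2} \sqrt{\frac{5683667831 - 34492200 i \sqrt{3}}{-5273 + 32 i \sqrt{3}}} \approx 3.3999 \cdot 10^{-10} + 1468.3 i$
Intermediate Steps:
$K{\left(a \right)} = \frac{4}{-8 + \frac{1}{-659 + \sqrt{2} \sqrt{a}}}$ ($K{\left(a \right)} = \frac{4}{-8 + \frac{1}{-659 + \sqrt{a + a}}} = \frac{4}{-8 + \frac{1}{-659 + \sqrt{2 a}}} = \frac{4}{-8 + \frac{1}{-659 + \sqrt{2} \sqrt{a}}}$)
$\sqrt{K{\left(\left(-5\right) 4 - 4 \right)} - 2155762} = \sqrt{\frac{4 \left(659 - \sqrt{2} \sqrt{\left(-5\right) 4 - 4}\right)}{-5273 + 8 \sqrt{2} \sqrt{\left(-5\right) 4 - 4}} - 2155762} = \sqrt{\frac{4 \left(659 - \sqrt{2} \sqrt{-20 - 4}\right)}{-5273 + 8 \sqrt{2} \sqrt{-20 - 4}} - 2155762} = \sqrt{\frac{4 \left(659 - \sqrt{2} \sqrt{-24}\right)}{-5273 + 8 \sqrt{2} \sqrt{-24}} - 2155762} = \sqrt{\frac{4 \left(659 - \sqrt{2} \cdot 2 i \sqrt{6}\right)}{-5273 + 8 \sqrt{2} \cdot 2 i \sqrt{6}} - 2155762} = \sqrt{\frac{4 \left(659 - 4 i \sqrt{3}\right)}{-5273 + 32 i \sqrt{3}} - 2155762} = \sqrt{-2155762 + \frac{4 \left(659 - 4 i \sqrt{3}\right)}{-5273 + 32 i \sqrt{3}}}$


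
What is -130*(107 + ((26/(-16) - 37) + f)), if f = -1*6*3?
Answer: -26195/4 ≈ -6548.8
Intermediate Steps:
f = -18 (f = -6*3 = -18)
-130*(107 + ((26/(-16) - 37) + f)) = -130*(107 + ((26/(-16) - 37) - 18)) = -130*(107 + ((26*(-1/16) - 37) - 18)) = -130*(107 + ((-13/8 - 37) - 18)) = -130*(107 + (-309/8 - 18)) = -130*(107 - 453/8) = -130*403/8 = -26195/4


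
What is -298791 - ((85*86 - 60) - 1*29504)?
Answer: -276537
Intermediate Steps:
-298791 - ((85*86 - 60) - 1*29504) = -298791 - ((7310 - 60) - 29504) = -298791 - (7250 - 29504) = -298791 - 1*(-22254) = -298791 + 22254 = -276537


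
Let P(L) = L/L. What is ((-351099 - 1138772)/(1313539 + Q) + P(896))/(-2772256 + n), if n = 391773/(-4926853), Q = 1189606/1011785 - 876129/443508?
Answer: 129948463132587673777527/2683577219472452067833998361141 ≈ 4.8424e-8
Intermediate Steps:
P(L) = 1
Q = -119618134139/149578247260 (Q = 1189606*(1/1011785) - 876129*1/443508 = 1189606/1011785 - 292043/147836 = -119618134139/149578247260 ≈ -0.79970)
n = -391773/4926853 (n = 391773*(-1/4926853) = -391773/4926853 ≈ -0.079518)
((-351099 - 1138772)/(1313539 + Q) + P(896))/(-2772256 + n) = ((-351099 - 1138772)/(1313539 - 119618134139/149578247260) + 1)/(-2772256 - 391773/4926853) = (-1489871/196476741709519001/149578247260 + 1)/(-13658498182141/4926853) = (-1489871*149578247260/196476741709519001 + 1)*(-4926853/13658498182141) = (-222852292823503460/196476741709519001 + 1)*(-4926853/13658498182141) = -26375551113984459/196476741709519001*(-4926853/13658498182141) = 129948463132587673777527/2683577219472452067833998361141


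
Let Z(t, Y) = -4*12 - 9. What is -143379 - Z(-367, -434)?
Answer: -143322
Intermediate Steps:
Z(t, Y) = -57 (Z(t, Y) = -48 - 9 = -57)
-143379 - Z(-367, -434) = -143379 - 1*(-57) = -143379 + 57 = -143322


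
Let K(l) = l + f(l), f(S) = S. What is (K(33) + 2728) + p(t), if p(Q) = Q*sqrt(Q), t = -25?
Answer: 2794 - 125*I ≈ 2794.0 - 125.0*I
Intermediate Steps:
K(l) = 2*l (K(l) = l + l = 2*l)
p(Q) = Q**(3/2)
(K(33) + 2728) + p(t) = (2*33 + 2728) + (-25)**(3/2) = (66 + 2728) - 125*I = 2794 - 125*I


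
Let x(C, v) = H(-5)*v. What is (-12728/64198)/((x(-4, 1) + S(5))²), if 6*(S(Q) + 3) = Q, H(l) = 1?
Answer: -229104/1572851 ≈ -0.14566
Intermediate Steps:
S(Q) = -3 + Q/6
x(C, v) = v (x(C, v) = 1*v = v)
(-12728/64198)/((x(-4, 1) + S(5))²) = (-12728/64198)/((1 + (-3 + (⅙)*5))²) = (-12728*1/64198)/((1 + (-3 + ⅚))²) = -6364/(32099*(1 - 13/6)²) = -6364/(32099*((-7/6)²)) = -6364/(32099*49/36) = -6364/32099*36/49 = -229104/1572851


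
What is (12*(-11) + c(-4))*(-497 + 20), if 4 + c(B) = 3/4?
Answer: 258057/4 ≈ 64514.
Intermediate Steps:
c(B) = -13/4 (c(B) = -4 + 3/4 = -4 + 3*(¼) = -4 + ¾ = -13/4)
(12*(-11) + c(-4))*(-497 + 20) = (12*(-11) - 13/4)*(-497 + 20) = (-132 - 13/4)*(-477) = -541/4*(-477) = 258057/4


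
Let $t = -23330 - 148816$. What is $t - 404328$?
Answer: $-576474$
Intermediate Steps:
$t = -172146$
$t - 404328 = -172146 - 404328 = -576474$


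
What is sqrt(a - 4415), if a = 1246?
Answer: I*sqrt(3169) ≈ 56.294*I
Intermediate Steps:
sqrt(a - 4415) = sqrt(1246 - 4415) = sqrt(-3169) = I*sqrt(3169)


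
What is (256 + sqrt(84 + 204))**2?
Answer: 65824 + 6144*sqrt(2) ≈ 74513.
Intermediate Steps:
(256 + sqrt(84 + 204))**2 = (256 + sqrt(288))**2 = (256 + 12*sqrt(2))**2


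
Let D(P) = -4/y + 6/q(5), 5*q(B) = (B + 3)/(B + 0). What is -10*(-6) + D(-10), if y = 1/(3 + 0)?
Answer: 267/4 ≈ 66.750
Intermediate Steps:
y = ⅓ (y = 1/3 = ⅓ ≈ 0.33333)
q(B) = (3 + B)/(5*B) (q(B) = ((B + 3)/(B + 0))/5 = ((3 + B)/B)/5 = (3 + B)/(5*B))
D(P) = 27/4 (D(P) = -4/⅓ + 6/(((⅕)*(3 + 5)/5)) = -4*3 + 6/(((⅕)*(⅕)*8)) = -12 + 6/(8/25) = -12 + 6*(25/8) = -12 + 75/4 = 27/4)
-10*(-6) + D(-10) = -10*(-6) + 27/4 = 60 + 27/4 = 267/4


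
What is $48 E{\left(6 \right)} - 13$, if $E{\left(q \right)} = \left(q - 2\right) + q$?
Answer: $467$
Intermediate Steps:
$E{\left(q \right)} = -2 + 2 q$ ($E{\left(q \right)} = \left(-2 + q\right) + q = -2 + 2 q$)
$48 E{\left(6 \right)} - 13 = 48 \left(-2 + 2 \cdot 6\right) - 13 = 48 \left(-2 + 12\right) - 13 = 48 \cdot 10 - 13 = 480 - 13 = 467$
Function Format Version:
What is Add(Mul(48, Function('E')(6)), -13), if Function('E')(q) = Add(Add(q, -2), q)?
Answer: 467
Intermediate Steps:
Function('E')(q) = Add(-2, Mul(2, q)) (Function('E')(q) = Add(Add(-2, q), q) = Add(-2, Mul(2, q)))
Add(Mul(48, Function('E')(6)), -13) = Add(Mul(48, Add(-2, Mul(2, 6))), -13) = Add(Mul(48, Add(-2, 12)), -13) = Add(Mul(48, 10), -13) = Add(480, -13) = 467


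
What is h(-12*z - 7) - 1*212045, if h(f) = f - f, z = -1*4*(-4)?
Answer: -212045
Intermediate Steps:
z = 16 (z = -4*(-4) = 16)
h(f) = 0
h(-12*z - 7) - 1*212045 = 0 - 1*212045 = 0 - 212045 = -212045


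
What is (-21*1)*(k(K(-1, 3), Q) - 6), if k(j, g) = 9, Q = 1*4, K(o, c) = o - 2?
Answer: -63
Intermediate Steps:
K(o, c) = -2 + o
Q = 4
(-21*1)*(k(K(-1, 3), Q) - 6) = (-21*1)*(9 - 6) = -21*3 = -63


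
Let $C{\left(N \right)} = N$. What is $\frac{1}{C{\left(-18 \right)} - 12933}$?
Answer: $- \frac{1}{12951} \approx -7.7214 \cdot 10^{-5}$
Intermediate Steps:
$\frac{1}{C{\left(-18 \right)} - 12933} = \frac{1}{-18 - 12933} = \frac{1}{-12951} = - \frac{1}{12951}$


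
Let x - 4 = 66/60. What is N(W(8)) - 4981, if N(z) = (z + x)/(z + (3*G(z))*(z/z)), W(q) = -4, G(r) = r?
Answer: -796971/160 ≈ -4981.1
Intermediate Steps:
x = 51/10 (x = 4 + 66/60 = 4 + 66*(1/60) = 4 + 11/10 = 51/10 ≈ 5.1000)
N(z) = (51/10 + z)/(4*z) (N(z) = (z + 51/10)/(z + (3*z)*(z/z)) = (51/10 + z)/(z + (3*z)*1) = (51/10 + z)/(z + 3*z) = (51/10 + z)/((4*z)) = (51/10 + z)*(1/(4*z)) = (51/10 + z)/(4*z))
N(W(8)) - 4981 = (1/40)*(51 + 10*(-4))/(-4) - 4981 = (1/40)*(-¼)*(51 - 40) - 4981 = (1/40)*(-¼)*11 - 4981 = -11/160 - 4981 = -796971/160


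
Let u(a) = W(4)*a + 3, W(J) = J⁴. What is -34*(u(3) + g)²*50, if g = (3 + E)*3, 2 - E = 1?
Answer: -1042251300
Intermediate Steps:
E = 1 (E = 2 - 1*1 = 2 - 1 = 1)
u(a) = 3 + 256*a (u(a) = 4⁴*a + 3 = 256*a + 3 = 3 + 256*a)
g = 12 (g = (3 + 1)*3 = 4*3 = 12)
-34*(u(3) + g)²*50 = -34*((3 + 256*3) + 12)²*50 = -34*((3 + 768) + 12)²*50 = -34*(771 + 12)²*50 = -34*783²*50 = -34*613089*50 = -20845026*50 = -1042251300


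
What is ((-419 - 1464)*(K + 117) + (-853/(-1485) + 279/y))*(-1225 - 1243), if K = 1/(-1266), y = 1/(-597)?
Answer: 299172240310786/313335 ≈ 9.5480e+8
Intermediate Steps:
y = -1/597 ≈ -0.0016750
K = -1/1266 ≈ -0.00078989
((-419 - 1464)*(K + 117) + (-853/(-1485) + 279/y))*(-1225 - 1243) = ((-419 - 1464)*(-1/1266 + 117) + (-853/(-1485) + 279/(-1/597)))*(-1225 - 1243) = (-1883*148121/1266 + (-853*(-1/1485) + 279*(-597)))*(-2468) = (-278911843/1266 + (853/1485 - 166563))*(-2468) = (-278911843/1266 - 247345202/1485)*(-2468) = -242441037529/626670*(-2468) = 299172240310786/313335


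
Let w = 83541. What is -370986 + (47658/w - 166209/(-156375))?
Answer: -538493036411659/1451524875 ≈ -3.7098e+5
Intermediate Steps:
-370986 + (47658/w - 166209/(-156375)) = -370986 + (47658/83541 - 166209/(-156375)) = -370986 + (47658*(1/83541) - 166209*(-1/156375)) = -370986 + (15886/27847 + 55403/52125) = -370986 + 2370865091/1451524875 = -538493036411659/1451524875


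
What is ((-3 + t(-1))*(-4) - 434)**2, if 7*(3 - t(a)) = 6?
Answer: 9084196/49 ≈ 1.8539e+5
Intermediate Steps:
t(a) = 15/7 (t(a) = 3 - 1/7*6 = 3 - 6/7 = 15/7)
((-3 + t(-1))*(-4) - 434)**2 = ((-3 + 15/7)*(-4) - 434)**2 = (-6/7*(-4) - 434)**2 = (24/7 - 434)**2 = (-3014/7)**2 = 9084196/49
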